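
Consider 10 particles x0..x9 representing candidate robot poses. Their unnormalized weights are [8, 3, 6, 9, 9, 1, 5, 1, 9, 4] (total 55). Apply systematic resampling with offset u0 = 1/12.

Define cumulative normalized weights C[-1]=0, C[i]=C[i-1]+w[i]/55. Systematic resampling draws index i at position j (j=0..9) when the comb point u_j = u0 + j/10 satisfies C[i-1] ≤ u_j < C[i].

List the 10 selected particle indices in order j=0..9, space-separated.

C = [8/55, 1/5, 17/55, 26/55, 7/11, 36/55, 41/55, 42/55, 51/55, 1]
j=0: u_0=1/12 ∈ [0, 8/55) → index 0
j=1: u_1=11/60 ∈ [8/55, 1/5) → index 1
j=2: u_2=17/60 ∈ [1/5, 17/55) → index 2
j=3: u_3=23/60 ∈ [17/55, 26/55) → index 3
j=4: u_4=29/60 ∈ [26/55, 7/11) → index 4
j=5: u_5=7/12 ∈ [26/55, 7/11) → index 4
j=6: u_6=41/60 ∈ [36/55, 41/55) → index 6
j=7: u_7=47/60 ∈ [42/55, 51/55) → index 8
j=8: u_8=53/60 ∈ [42/55, 51/55) → index 8
j=9: u_9=59/60 ∈ [51/55, 1) → index 9

0 1 2 3 4 4 6 8 8 9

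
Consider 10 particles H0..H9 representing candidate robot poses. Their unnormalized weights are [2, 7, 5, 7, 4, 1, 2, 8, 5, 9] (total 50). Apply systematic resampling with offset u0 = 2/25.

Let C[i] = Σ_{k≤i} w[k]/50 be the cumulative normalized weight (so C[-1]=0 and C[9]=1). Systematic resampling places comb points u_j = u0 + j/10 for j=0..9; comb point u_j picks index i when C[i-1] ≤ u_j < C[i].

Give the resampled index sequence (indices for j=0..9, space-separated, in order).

1 2 3 3 4 7 7 8 9 9

C = [1/25, 9/50, 7/25, 21/50, 1/2, 13/25, 14/25, 18/25, 41/50, 1]
j=0: u_0=2/25 ∈ [1/25, 9/50) → index 1
j=1: u_1=9/50 ∈ [9/50, 7/25) → index 2
j=2: u_2=7/25 ∈ [7/25, 21/50) → index 3
j=3: u_3=19/50 ∈ [7/25, 21/50) → index 3
j=4: u_4=12/25 ∈ [21/50, 1/2) → index 4
j=5: u_5=29/50 ∈ [14/25, 18/25) → index 7
j=6: u_6=17/25 ∈ [14/25, 18/25) → index 7
j=7: u_7=39/50 ∈ [18/25, 41/50) → index 8
j=8: u_8=22/25 ∈ [41/50, 1) → index 9
j=9: u_9=49/50 ∈ [41/50, 1) → index 9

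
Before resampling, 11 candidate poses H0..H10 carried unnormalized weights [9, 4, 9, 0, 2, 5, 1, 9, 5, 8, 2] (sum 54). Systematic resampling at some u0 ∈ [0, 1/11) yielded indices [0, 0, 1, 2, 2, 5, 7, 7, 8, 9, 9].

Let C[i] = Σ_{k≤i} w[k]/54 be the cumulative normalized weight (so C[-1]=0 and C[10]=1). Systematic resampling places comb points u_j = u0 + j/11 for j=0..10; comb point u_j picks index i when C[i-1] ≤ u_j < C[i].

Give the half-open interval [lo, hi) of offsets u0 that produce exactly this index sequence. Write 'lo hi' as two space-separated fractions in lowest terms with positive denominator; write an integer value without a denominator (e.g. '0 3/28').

C = [1/6, 13/54, 11/27, 11/27, 4/9, 29/54, 5/9, 13/18, 22/27, 26/27, 1]
j=0 picked index 0: u0 ∈ [0, 1/6)
j=1 picked index 0: u0 ∈ [-1/11, 5/66)
j=2 picked index 1: u0 ∈ [-1/66, 35/594)
j=3 picked index 2: u0 ∈ [-19/594, 40/297)
j=4 picked index 2: u0 ∈ [-73/594, 13/297)
j=5 picked index 5: u0 ∈ [-1/99, 49/594)
j=6 picked index 7: u0 ∈ [1/99, 35/198)
j=7 picked index 7: u0 ∈ [-8/99, 17/198)
j=8 picked index 8: u0 ∈ [-1/198, 26/297)
j=9 picked index 9: u0 ∈ [-1/297, 43/297)
j=10 picked index 9: u0 ∈ [-28/297, 16/297)
intersection: [1/99, 13/297)

1/99 13/297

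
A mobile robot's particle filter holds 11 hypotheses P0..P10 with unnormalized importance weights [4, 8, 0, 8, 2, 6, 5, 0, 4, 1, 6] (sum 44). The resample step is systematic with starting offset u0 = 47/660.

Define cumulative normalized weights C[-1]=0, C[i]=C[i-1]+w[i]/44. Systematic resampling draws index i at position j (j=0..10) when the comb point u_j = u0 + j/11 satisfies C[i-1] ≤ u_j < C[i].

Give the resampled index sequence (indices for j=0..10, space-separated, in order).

0 1 1 3 3 5 5 6 8 10 10

C = [1/11, 3/11, 3/11, 5/11, 1/2, 7/11, 3/4, 3/4, 37/44, 19/22, 1]
j=0: u_0=47/660 ∈ [0, 1/11) → index 0
j=1: u_1=107/660 ∈ [1/11, 3/11) → index 1
j=2: u_2=167/660 ∈ [1/11, 3/11) → index 1
j=3: u_3=227/660 ∈ [3/11, 5/11) → index 3
j=4: u_4=287/660 ∈ [3/11, 5/11) → index 3
j=5: u_5=347/660 ∈ [1/2, 7/11) → index 5
j=6: u_6=37/60 ∈ [1/2, 7/11) → index 5
j=7: u_7=467/660 ∈ [7/11, 3/4) → index 6
j=8: u_8=527/660 ∈ [3/4, 37/44) → index 8
j=9: u_9=587/660 ∈ [19/22, 1) → index 10
j=10: u_10=647/660 ∈ [19/22, 1) → index 10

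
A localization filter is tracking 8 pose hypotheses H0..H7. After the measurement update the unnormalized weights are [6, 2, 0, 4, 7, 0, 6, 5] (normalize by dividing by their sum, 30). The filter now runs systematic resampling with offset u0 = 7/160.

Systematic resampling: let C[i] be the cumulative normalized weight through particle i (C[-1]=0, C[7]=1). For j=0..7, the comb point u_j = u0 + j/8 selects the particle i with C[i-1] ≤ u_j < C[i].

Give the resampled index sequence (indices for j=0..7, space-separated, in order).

0 0 3 4 4 6 6 7

C = [1/5, 4/15, 4/15, 2/5, 19/30, 19/30, 5/6, 1]
j=0: u_0=7/160 ∈ [0, 1/5) → index 0
j=1: u_1=27/160 ∈ [0, 1/5) → index 0
j=2: u_2=47/160 ∈ [4/15, 2/5) → index 3
j=3: u_3=67/160 ∈ [2/5, 19/30) → index 4
j=4: u_4=87/160 ∈ [2/5, 19/30) → index 4
j=5: u_5=107/160 ∈ [19/30, 5/6) → index 6
j=6: u_6=127/160 ∈ [19/30, 5/6) → index 6
j=7: u_7=147/160 ∈ [5/6, 1) → index 7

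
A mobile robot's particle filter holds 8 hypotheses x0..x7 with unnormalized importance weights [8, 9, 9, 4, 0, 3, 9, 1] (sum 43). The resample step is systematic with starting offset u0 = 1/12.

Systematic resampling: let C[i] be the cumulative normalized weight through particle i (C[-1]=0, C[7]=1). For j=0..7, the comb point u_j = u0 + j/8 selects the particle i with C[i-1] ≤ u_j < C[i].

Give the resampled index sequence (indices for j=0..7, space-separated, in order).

C = [8/43, 17/43, 26/43, 30/43, 30/43, 33/43, 42/43, 1]
j=0: u_0=1/12 ∈ [0, 8/43) → index 0
j=1: u_1=5/24 ∈ [8/43, 17/43) → index 1
j=2: u_2=1/3 ∈ [8/43, 17/43) → index 1
j=3: u_3=11/24 ∈ [17/43, 26/43) → index 2
j=4: u_4=7/12 ∈ [17/43, 26/43) → index 2
j=5: u_5=17/24 ∈ [30/43, 33/43) → index 5
j=6: u_6=5/6 ∈ [33/43, 42/43) → index 6
j=7: u_7=23/24 ∈ [33/43, 42/43) → index 6

0 1 1 2 2 5 6 6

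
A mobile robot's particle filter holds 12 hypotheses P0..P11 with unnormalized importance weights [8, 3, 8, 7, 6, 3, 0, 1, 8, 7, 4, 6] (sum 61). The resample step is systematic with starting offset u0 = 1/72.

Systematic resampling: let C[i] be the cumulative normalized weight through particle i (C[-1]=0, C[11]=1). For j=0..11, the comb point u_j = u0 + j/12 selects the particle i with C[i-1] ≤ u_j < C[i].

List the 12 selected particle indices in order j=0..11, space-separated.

0 0 2 2 3 4 4 8 8 9 10 11

C = [8/61, 11/61, 19/61, 26/61, 32/61, 35/61, 35/61, 36/61, 44/61, 51/61, 55/61, 1]
j=0: u_0=1/72 ∈ [0, 8/61) → index 0
j=1: u_1=7/72 ∈ [0, 8/61) → index 0
j=2: u_2=13/72 ∈ [11/61, 19/61) → index 2
j=3: u_3=19/72 ∈ [11/61, 19/61) → index 2
j=4: u_4=25/72 ∈ [19/61, 26/61) → index 3
j=5: u_5=31/72 ∈ [26/61, 32/61) → index 4
j=6: u_6=37/72 ∈ [26/61, 32/61) → index 4
j=7: u_7=43/72 ∈ [36/61, 44/61) → index 8
j=8: u_8=49/72 ∈ [36/61, 44/61) → index 8
j=9: u_9=55/72 ∈ [44/61, 51/61) → index 9
j=10: u_10=61/72 ∈ [51/61, 55/61) → index 10
j=11: u_11=67/72 ∈ [55/61, 1) → index 11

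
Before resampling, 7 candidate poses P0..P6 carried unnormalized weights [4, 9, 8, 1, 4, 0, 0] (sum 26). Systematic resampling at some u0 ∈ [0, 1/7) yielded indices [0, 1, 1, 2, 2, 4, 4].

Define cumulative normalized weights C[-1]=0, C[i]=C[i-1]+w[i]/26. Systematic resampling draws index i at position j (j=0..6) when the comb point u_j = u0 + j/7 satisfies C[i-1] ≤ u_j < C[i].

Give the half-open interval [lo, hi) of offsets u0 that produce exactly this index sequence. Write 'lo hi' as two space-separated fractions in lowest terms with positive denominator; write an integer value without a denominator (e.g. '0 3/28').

12/91 1/7

C = [2/13, 1/2, 21/26, 11/13, 1, 1, 1]
j=0 picked index 0: u0 ∈ [0, 2/13)
j=1 picked index 1: u0 ∈ [1/91, 5/14)
j=2 picked index 1: u0 ∈ [-12/91, 3/14)
j=3 picked index 2: u0 ∈ [1/14, 69/182)
j=4 picked index 2: u0 ∈ [-1/14, 43/182)
j=5 picked index 4: u0 ∈ [12/91, 2/7)
j=6 picked index 4: u0 ∈ [-1/91, 1/7)
intersection: [12/91, 1/7)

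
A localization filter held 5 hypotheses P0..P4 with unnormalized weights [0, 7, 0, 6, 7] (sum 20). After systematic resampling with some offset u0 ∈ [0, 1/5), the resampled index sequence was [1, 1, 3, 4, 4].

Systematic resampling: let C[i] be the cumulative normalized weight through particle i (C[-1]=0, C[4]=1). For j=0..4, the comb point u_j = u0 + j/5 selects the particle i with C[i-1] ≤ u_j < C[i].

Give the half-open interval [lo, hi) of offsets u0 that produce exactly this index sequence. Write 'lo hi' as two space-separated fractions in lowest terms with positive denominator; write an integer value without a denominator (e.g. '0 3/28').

C = [0, 7/20, 7/20, 13/20, 1]
j=0 picked index 1: u0 ∈ [0, 7/20)
j=1 picked index 1: u0 ∈ [-1/5, 3/20)
j=2 picked index 3: u0 ∈ [-1/20, 1/4)
j=3 picked index 4: u0 ∈ [1/20, 2/5)
j=4 picked index 4: u0 ∈ [-3/20, 1/5)
intersection: [1/20, 3/20)

1/20 3/20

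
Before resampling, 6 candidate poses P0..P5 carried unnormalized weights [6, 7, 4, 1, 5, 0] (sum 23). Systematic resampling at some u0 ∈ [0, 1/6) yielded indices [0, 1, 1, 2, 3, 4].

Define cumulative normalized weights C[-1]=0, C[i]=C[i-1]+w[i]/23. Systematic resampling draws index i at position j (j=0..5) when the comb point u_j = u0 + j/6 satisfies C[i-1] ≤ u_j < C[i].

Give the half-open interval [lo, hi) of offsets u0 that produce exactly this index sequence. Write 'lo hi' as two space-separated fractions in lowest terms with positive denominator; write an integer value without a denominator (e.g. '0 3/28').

13/138 8/69

C = [6/23, 13/23, 17/23, 18/23, 1, 1]
j=0 picked index 0: u0 ∈ [0, 6/23)
j=1 picked index 1: u0 ∈ [13/138, 55/138)
j=2 picked index 1: u0 ∈ [-5/69, 16/69)
j=3 picked index 2: u0 ∈ [3/46, 11/46)
j=4 picked index 3: u0 ∈ [5/69, 8/69)
j=5 picked index 4: u0 ∈ [-7/138, 1/6)
intersection: [13/138, 8/69)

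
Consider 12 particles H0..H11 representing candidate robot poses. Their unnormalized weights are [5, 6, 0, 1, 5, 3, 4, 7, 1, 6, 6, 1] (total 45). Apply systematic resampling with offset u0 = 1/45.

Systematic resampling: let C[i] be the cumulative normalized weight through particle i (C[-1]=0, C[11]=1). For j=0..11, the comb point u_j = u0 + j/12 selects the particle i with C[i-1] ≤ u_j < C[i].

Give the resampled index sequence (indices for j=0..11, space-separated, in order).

0 0 1 4 4 5 6 7 8 9 10 10

C = [1/9, 11/45, 11/45, 4/15, 17/45, 4/9, 8/15, 31/45, 32/45, 38/45, 44/45, 1]
j=0: u_0=1/45 ∈ [0, 1/9) → index 0
j=1: u_1=19/180 ∈ [0, 1/9) → index 0
j=2: u_2=17/90 ∈ [1/9, 11/45) → index 1
j=3: u_3=49/180 ∈ [4/15, 17/45) → index 4
j=4: u_4=16/45 ∈ [4/15, 17/45) → index 4
j=5: u_5=79/180 ∈ [17/45, 4/9) → index 5
j=6: u_6=47/90 ∈ [4/9, 8/15) → index 6
j=7: u_7=109/180 ∈ [8/15, 31/45) → index 7
j=8: u_8=31/45 ∈ [31/45, 32/45) → index 8
j=9: u_9=139/180 ∈ [32/45, 38/45) → index 9
j=10: u_10=77/90 ∈ [38/45, 44/45) → index 10
j=11: u_11=169/180 ∈ [38/45, 44/45) → index 10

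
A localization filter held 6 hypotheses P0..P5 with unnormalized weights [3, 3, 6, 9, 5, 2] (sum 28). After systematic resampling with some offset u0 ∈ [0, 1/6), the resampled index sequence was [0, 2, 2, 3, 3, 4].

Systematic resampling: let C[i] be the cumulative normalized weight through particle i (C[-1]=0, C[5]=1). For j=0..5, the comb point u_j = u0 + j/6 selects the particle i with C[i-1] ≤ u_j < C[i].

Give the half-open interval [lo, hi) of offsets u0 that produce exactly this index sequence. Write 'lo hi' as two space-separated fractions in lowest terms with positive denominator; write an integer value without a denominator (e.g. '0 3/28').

1/21 1/12

C = [3/28, 3/14, 3/7, 3/4, 13/14, 1]
j=0 picked index 0: u0 ∈ [0, 3/28)
j=1 picked index 2: u0 ∈ [1/21, 11/42)
j=2 picked index 2: u0 ∈ [-5/42, 2/21)
j=3 picked index 3: u0 ∈ [-1/14, 1/4)
j=4 picked index 3: u0 ∈ [-5/21, 1/12)
j=5 picked index 4: u0 ∈ [-1/12, 2/21)
intersection: [1/21, 1/12)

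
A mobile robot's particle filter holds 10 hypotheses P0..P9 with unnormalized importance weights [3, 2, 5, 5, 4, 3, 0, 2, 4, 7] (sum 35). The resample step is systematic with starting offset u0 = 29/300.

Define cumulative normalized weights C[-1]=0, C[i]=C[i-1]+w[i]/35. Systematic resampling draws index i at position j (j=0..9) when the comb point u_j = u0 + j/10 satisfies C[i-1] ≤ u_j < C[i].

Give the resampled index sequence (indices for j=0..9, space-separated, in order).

C = [3/35, 1/7, 2/7, 3/7, 19/35, 22/35, 22/35, 24/35, 4/5, 1]
j=0: u_0=29/300 ∈ [3/35, 1/7) → index 1
j=1: u_1=59/300 ∈ [1/7, 2/7) → index 2
j=2: u_2=89/300 ∈ [2/7, 3/7) → index 3
j=3: u_3=119/300 ∈ [2/7, 3/7) → index 3
j=4: u_4=149/300 ∈ [3/7, 19/35) → index 4
j=5: u_5=179/300 ∈ [19/35, 22/35) → index 5
j=6: u_6=209/300 ∈ [24/35, 4/5) → index 8
j=7: u_7=239/300 ∈ [24/35, 4/5) → index 8
j=8: u_8=269/300 ∈ [4/5, 1) → index 9
j=9: u_9=299/300 ∈ [4/5, 1) → index 9

1 2 3 3 4 5 8 8 9 9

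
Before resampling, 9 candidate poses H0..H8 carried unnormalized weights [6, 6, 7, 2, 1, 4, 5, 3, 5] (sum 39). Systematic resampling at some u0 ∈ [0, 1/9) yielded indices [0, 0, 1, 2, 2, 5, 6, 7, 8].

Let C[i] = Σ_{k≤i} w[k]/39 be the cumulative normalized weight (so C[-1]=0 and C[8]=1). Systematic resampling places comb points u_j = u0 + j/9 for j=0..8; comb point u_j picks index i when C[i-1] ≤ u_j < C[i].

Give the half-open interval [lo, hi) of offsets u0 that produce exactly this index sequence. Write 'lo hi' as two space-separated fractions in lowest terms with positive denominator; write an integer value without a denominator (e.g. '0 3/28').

C = [2/13, 4/13, 19/39, 7/13, 22/39, 2/3, 31/39, 34/39, 1]
j=0 picked index 0: u0 ∈ [0, 2/13)
j=1 picked index 0: u0 ∈ [-1/9, 5/117)
j=2 picked index 1: u0 ∈ [-8/117, 10/117)
j=3 picked index 2: u0 ∈ [-1/39, 2/13)
j=4 picked index 2: u0 ∈ [-16/117, 5/117)
j=5 picked index 5: u0 ∈ [1/117, 1/9)
j=6 picked index 6: u0 ∈ [0, 5/39)
j=7 picked index 7: u0 ∈ [2/117, 11/117)
j=8 picked index 8: u0 ∈ [-2/117, 1/9)
intersection: [2/117, 5/117)

2/117 5/117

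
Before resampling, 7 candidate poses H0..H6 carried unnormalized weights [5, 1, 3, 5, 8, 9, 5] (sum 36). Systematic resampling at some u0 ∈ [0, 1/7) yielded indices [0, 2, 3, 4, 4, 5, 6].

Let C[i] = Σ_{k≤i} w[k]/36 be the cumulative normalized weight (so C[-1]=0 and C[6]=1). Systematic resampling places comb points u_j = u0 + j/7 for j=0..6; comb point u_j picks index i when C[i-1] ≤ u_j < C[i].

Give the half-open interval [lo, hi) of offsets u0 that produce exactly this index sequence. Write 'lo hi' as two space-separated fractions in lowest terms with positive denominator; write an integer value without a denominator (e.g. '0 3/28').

C = [5/36, 1/6, 1/4, 7/18, 11/18, 31/36, 1]
j=0 picked index 0: u0 ∈ [0, 5/36)
j=1 picked index 2: u0 ∈ [1/42, 3/28)
j=2 picked index 3: u0 ∈ [-1/28, 13/126)
j=3 picked index 4: u0 ∈ [-5/126, 23/126)
j=4 picked index 4: u0 ∈ [-23/126, 5/126)
j=5 picked index 5: u0 ∈ [-13/126, 37/252)
j=6 picked index 6: u0 ∈ [1/252, 1/7)
intersection: [1/42, 5/126)

1/42 5/126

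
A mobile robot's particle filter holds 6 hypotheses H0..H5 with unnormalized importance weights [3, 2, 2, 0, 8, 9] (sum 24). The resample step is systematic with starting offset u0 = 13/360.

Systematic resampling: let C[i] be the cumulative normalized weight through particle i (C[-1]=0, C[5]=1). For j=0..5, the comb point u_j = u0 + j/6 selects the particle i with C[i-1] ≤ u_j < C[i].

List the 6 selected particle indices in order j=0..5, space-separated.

C = [1/8, 5/24, 7/24, 7/24, 5/8, 1]
j=0: u_0=13/360 ∈ [0, 1/8) → index 0
j=1: u_1=73/360 ∈ [1/8, 5/24) → index 1
j=2: u_2=133/360 ∈ [7/24, 5/8) → index 4
j=3: u_3=193/360 ∈ [7/24, 5/8) → index 4
j=4: u_4=253/360 ∈ [5/8, 1) → index 5
j=5: u_5=313/360 ∈ [5/8, 1) → index 5

0 1 4 4 5 5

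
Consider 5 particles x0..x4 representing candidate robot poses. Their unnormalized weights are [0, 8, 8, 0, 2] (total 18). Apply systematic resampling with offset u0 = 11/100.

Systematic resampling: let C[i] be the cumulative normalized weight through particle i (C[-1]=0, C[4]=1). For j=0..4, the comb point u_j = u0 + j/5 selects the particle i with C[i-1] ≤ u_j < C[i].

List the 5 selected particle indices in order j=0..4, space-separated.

1 1 2 2 4

C = [0, 4/9, 8/9, 8/9, 1]
j=0: u_0=11/100 ∈ [0, 4/9) → index 1
j=1: u_1=31/100 ∈ [0, 4/9) → index 1
j=2: u_2=51/100 ∈ [4/9, 8/9) → index 2
j=3: u_3=71/100 ∈ [4/9, 8/9) → index 2
j=4: u_4=91/100 ∈ [8/9, 1) → index 4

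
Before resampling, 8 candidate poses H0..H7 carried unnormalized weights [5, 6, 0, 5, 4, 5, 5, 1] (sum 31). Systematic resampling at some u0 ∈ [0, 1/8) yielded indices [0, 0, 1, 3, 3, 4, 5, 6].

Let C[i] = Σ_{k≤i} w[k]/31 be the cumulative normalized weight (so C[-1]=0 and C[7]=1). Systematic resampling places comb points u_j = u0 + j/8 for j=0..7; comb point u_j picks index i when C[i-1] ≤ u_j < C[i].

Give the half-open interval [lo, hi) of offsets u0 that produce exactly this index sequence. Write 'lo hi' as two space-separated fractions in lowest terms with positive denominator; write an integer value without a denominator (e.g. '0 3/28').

C = [5/31, 11/31, 11/31, 16/31, 20/31, 25/31, 30/31, 1]
j=0 picked index 0: u0 ∈ [0, 5/31)
j=1 picked index 0: u0 ∈ [-1/8, 9/248)
j=2 picked index 1: u0 ∈ [-11/124, 13/124)
j=3 picked index 3: u0 ∈ [-5/248, 35/248)
j=4 picked index 3: u0 ∈ [-9/62, 1/62)
j=5 picked index 4: u0 ∈ [-27/248, 5/248)
j=6 picked index 5: u0 ∈ [-13/124, 7/124)
j=7 picked index 6: u0 ∈ [-17/248, 23/248)
intersection: [0, 1/62)

0 1/62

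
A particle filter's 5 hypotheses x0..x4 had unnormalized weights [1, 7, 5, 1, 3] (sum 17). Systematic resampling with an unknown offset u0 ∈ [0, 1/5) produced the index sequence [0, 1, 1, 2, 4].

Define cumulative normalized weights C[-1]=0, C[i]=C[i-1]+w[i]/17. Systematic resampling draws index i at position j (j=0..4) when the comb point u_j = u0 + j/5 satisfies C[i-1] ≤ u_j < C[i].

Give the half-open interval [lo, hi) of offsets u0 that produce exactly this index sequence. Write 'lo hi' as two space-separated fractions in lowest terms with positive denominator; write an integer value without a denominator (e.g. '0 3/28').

2/85 1/17

C = [1/17, 8/17, 13/17, 14/17, 1]
j=0 picked index 0: u0 ∈ [0, 1/17)
j=1 picked index 1: u0 ∈ [-12/85, 23/85)
j=2 picked index 1: u0 ∈ [-29/85, 6/85)
j=3 picked index 2: u0 ∈ [-11/85, 14/85)
j=4 picked index 4: u0 ∈ [2/85, 1/5)
intersection: [2/85, 1/17)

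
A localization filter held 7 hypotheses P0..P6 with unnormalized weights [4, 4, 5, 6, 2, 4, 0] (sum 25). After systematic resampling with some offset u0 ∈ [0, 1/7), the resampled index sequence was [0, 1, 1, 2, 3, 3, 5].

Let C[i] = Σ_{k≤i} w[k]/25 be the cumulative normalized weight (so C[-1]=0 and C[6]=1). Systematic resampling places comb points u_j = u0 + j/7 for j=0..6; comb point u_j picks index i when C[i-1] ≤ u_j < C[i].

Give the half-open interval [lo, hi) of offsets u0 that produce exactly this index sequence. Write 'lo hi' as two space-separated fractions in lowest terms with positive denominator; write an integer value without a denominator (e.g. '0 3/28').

3/175 6/175

C = [4/25, 8/25, 13/25, 19/25, 21/25, 1, 1]
j=0 picked index 0: u0 ∈ [0, 4/25)
j=1 picked index 1: u0 ∈ [3/175, 31/175)
j=2 picked index 1: u0 ∈ [-22/175, 6/175)
j=3 picked index 2: u0 ∈ [-19/175, 16/175)
j=4 picked index 3: u0 ∈ [-9/175, 33/175)
j=5 picked index 3: u0 ∈ [-34/175, 8/175)
j=6 picked index 5: u0 ∈ [-3/175, 1/7)
intersection: [3/175, 6/175)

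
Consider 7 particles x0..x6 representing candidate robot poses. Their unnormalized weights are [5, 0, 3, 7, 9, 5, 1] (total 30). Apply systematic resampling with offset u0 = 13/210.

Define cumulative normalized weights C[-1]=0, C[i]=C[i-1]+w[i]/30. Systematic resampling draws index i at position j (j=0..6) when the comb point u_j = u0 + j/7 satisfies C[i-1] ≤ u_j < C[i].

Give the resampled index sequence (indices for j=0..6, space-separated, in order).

0 2 3 3 4 4 5

C = [1/6, 1/6, 4/15, 1/2, 4/5, 29/30, 1]
j=0: u_0=13/210 ∈ [0, 1/6) → index 0
j=1: u_1=43/210 ∈ [1/6, 4/15) → index 2
j=2: u_2=73/210 ∈ [4/15, 1/2) → index 3
j=3: u_3=103/210 ∈ [4/15, 1/2) → index 3
j=4: u_4=19/30 ∈ [1/2, 4/5) → index 4
j=5: u_5=163/210 ∈ [1/2, 4/5) → index 4
j=6: u_6=193/210 ∈ [4/5, 29/30) → index 5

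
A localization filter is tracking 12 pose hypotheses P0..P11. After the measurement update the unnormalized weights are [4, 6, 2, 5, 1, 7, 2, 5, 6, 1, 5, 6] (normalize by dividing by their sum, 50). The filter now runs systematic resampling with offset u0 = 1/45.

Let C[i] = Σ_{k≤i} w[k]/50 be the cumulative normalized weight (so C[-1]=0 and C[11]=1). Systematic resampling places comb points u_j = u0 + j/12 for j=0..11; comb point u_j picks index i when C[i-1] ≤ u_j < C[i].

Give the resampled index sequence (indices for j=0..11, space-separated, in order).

C = [2/25, 1/5, 6/25, 17/50, 9/25, 1/2, 27/50, 16/25, 19/25, 39/50, 22/25, 1]
j=0: u_0=1/45 ∈ [0, 2/25) → index 0
j=1: u_1=19/180 ∈ [2/25, 1/5) → index 1
j=2: u_2=17/90 ∈ [2/25, 1/5) → index 1
j=3: u_3=49/180 ∈ [6/25, 17/50) → index 3
j=4: u_4=16/45 ∈ [17/50, 9/25) → index 4
j=5: u_5=79/180 ∈ [9/25, 1/2) → index 5
j=6: u_6=47/90 ∈ [1/2, 27/50) → index 6
j=7: u_7=109/180 ∈ [27/50, 16/25) → index 7
j=8: u_8=31/45 ∈ [16/25, 19/25) → index 8
j=9: u_9=139/180 ∈ [19/25, 39/50) → index 9
j=10: u_10=77/90 ∈ [39/50, 22/25) → index 10
j=11: u_11=169/180 ∈ [22/25, 1) → index 11

0 1 1 3 4 5 6 7 8 9 10 11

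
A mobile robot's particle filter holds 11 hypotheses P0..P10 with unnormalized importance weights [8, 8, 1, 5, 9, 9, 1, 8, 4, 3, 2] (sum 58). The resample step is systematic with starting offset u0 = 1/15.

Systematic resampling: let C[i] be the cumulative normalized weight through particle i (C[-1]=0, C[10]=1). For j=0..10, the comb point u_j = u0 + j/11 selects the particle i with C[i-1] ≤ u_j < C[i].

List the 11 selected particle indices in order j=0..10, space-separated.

0 1 1 3 4 4 5 6 7 8 10

C = [4/29, 8/29, 17/58, 11/29, 31/58, 20/29, 41/58, 49/58, 53/58, 28/29, 1]
j=0: u_0=1/15 ∈ [0, 4/29) → index 0
j=1: u_1=26/165 ∈ [4/29, 8/29) → index 1
j=2: u_2=41/165 ∈ [4/29, 8/29) → index 1
j=3: u_3=56/165 ∈ [17/58, 11/29) → index 3
j=4: u_4=71/165 ∈ [11/29, 31/58) → index 4
j=5: u_5=86/165 ∈ [11/29, 31/58) → index 4
j=6: u_6=101/165 ∈ [31/58, 20/29) → index 5
j=7: u_7=116/165 ∈ [20/29, 41/58) → index 6
j=8: u_8=131/165 ∈ [41/58, 49/58) → index 7
j=9: u_9=146/165 ∈ [49/58, 53/58) → index 8
j=10: u_10=161/165 ∈ [28/29, 1) → index 10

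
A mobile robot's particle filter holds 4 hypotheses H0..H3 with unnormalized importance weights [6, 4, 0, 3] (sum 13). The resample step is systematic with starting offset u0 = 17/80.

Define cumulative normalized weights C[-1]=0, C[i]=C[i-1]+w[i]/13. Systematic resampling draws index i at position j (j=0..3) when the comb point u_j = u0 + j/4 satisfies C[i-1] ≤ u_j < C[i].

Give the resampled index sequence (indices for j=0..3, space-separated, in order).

C = [6/13, 10/13, 10/13, 1]
j=0: u_0=17/80 ∈ [0, 6/13) → index 0
j=1: u_1=37/80 ∈ [6/13, 10/13) → index 1
j=2: u_2=57/80 ∈ [6/13, 10/13) → index 1
j=3: u_3=77/80 ∈ [10/13, 1) → index 3

0 1 1 3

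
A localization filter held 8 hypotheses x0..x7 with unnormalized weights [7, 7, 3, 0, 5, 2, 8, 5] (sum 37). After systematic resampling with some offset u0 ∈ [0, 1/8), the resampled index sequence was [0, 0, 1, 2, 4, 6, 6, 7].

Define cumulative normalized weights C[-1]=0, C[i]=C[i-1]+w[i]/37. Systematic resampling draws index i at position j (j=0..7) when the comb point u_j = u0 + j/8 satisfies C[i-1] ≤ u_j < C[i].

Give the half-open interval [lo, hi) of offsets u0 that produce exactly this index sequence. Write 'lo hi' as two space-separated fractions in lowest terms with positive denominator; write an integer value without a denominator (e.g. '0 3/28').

7/296 19/296

C = [7/37, 14/37, 17/37, 17/37, 22/37, 24/37, 32/37, 1]
j=0 picked index 0: u0 ∈ [0, 7/37)
j=1 picked index 0: u0 ∈ [-1/8, 19/296)
j=2 picked index 1: u0 ∈ [-9/148, 19/148)
j=3 picked index 2: u0 ∈ [1/296, 25/296)
j=4 picked index 4: u0 ∈ [-3/74, 7/74)
j=5 picked index 6: u0 ∈ [7/296, 71/296)
j=6 picked index 6: u0 ∈ [-15/148, 17/148)
j=7 picked index 7: u0 ∈ [-3/296, 1/8)
intersection: [7/296, 19/296)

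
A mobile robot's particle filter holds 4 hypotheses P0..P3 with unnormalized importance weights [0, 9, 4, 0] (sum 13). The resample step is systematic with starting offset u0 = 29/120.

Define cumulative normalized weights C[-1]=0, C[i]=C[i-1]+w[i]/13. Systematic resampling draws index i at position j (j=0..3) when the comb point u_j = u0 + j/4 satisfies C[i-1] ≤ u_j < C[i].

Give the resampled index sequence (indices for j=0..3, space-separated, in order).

1 1 2 2

C = [0, 9/13, 1, 1]
j=0: u_0=29/120 ∈ [0, 9/13) → index 1
j=1: u_1=59/120 ∈ [0, 9/13) → index 1
j=2: u_2=89/120 ∈ [9/13, 1) → index 2
j=3: u_3=119/120 ∈ [9/13, 1) → index 2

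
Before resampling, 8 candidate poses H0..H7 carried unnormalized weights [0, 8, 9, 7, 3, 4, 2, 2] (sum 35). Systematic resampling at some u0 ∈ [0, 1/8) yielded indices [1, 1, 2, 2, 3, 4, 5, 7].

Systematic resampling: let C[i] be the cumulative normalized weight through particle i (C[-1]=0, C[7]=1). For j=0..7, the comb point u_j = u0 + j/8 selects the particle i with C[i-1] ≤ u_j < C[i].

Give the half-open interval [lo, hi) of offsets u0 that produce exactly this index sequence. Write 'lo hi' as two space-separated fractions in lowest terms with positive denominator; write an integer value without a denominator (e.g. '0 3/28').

C = [0, 8/35, 17/35, 24/35, 27/35, 31/35, 33/35, 1]
j=0 picked index 1: u0 ∈ [0, 8/35)
j=1 picked index 1: u0 ∈ [-1/8, 29/280)
j=2 picked index 2: u0 ∈ [-3/140, 33/140)
j=3 picked index 2: u0 ∈ [-41/280, 31/280)
j=4 picked index 3: u0 ∈ [-1/70, 13/70)
j=5 picked index 4: u0 ∈ [17/280, 41/280)
j=6 picked index 5: u0 ∈ [3/140, 19/140)
j=7 picked index 7: u0 ∈ [19/280, 1/8)
intersection: [19/280, 29/280)

19/280 29/280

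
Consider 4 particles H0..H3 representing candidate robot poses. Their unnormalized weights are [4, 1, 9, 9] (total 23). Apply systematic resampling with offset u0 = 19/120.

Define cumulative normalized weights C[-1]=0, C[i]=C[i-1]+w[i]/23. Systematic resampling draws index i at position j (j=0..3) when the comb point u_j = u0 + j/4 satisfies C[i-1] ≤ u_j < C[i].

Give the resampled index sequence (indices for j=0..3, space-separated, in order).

0 2 3 3

C = [4/23, 5/23, 14/23, 1]
j=0: u_0=19/120 ∈ [0, 4/23) → index 0
j=1: u_1=49/120 ∈ [5/23, 14/23) → index 2
j=2: u_2=79/120 ∈ [14/23, 1) → index 3
j=3: u_3=109/120 ∈ [14/23, 1) → index 3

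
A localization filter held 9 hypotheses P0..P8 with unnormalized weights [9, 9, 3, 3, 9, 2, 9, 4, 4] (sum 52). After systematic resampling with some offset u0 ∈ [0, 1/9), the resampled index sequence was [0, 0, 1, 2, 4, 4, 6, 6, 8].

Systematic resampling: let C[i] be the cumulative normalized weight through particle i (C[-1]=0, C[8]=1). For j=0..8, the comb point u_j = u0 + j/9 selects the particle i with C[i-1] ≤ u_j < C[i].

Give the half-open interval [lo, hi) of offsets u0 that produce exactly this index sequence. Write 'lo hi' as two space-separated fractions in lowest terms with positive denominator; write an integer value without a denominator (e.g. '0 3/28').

4/117 29/468

C = [9/52, 9/26, 21/52, 6/13, 33/52, 35/52, 11/13, 12/13, 1]
j=0 picked index 0: u0 ∈ [0, 9/52)
j=1 picked index 0: u0 ∈ [-1/9, 29/468)
j=2 picked index 1: u0 ∈ [-23/468, 29/234)
j=3 picked index 2: u0 ∈ [1/78, 11/156)
j=4 picked index 4: u0 ∈ [2/117, 89/468)
j=5 picked index 4: u0 ∈ [-11/117, 37/468)
j=6 picked index 6: u0 ∈ [1/156, 7/39)
j=7 picked index 6: u0 ∈ [-49/468, 8/117)
j=8 picked index 8: u0 ∈ [4/117, 1/9)
intersection: [4/117, 29/468)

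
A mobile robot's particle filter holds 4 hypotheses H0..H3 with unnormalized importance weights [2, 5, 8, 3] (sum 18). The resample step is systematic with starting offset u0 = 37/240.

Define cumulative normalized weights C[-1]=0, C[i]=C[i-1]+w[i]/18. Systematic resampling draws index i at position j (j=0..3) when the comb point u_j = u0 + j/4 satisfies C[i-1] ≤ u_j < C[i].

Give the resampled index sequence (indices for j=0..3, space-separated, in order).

1 2 2 3

C = [1/9, 7/18, 5/6, 1]
j=0: u_0=37/240 ∈ [1/9, 7/18) → index 1
j=1: u_1=97/240 ∈ [7/18, 5/6) → index 2
j=2: u_2=157/240 ∈ [7/18, 5/6) → index 2
j=3: u_3=217/240 ∈ [5/6, 1) → index 3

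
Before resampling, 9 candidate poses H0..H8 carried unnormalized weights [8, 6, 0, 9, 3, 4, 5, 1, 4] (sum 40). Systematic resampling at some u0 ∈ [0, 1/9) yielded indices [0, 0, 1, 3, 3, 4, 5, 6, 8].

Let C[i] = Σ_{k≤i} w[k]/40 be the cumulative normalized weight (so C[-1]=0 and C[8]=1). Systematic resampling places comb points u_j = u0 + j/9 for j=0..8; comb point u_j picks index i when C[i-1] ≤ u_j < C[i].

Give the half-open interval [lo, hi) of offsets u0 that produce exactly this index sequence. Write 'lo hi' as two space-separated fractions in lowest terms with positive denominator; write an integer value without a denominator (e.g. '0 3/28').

C = [1/5, 7/20, 7/20, 23/40, 13/20, 3/4, 7/8, 9/10, 1]
j=0 picked index 0: u0 ∈ [0, 1/5)
j=1 picked index 0: u0 ∈ [-1/9, 4/45)
j=2 picked index 1: u0 ∈ [-1/45, 23/180)
j=3 picked index 3: u0 ∈ [1/60, 29/120)
j=4 picked index 3: u0 ∈ [-17/180, 47/360)
j=5 picked index 4: u0 ∈ [7/360, 17/180)
j=6 picked index 5: u0 ∈ [-1/60, 1/12)
j=7 picked index 6: u0 ∈ [-1/36, 7/72)
j=8 picked index 8: u0 ∈ [1/90, 1/9)
intersection: [7/360, 1/12)

7/360 1/12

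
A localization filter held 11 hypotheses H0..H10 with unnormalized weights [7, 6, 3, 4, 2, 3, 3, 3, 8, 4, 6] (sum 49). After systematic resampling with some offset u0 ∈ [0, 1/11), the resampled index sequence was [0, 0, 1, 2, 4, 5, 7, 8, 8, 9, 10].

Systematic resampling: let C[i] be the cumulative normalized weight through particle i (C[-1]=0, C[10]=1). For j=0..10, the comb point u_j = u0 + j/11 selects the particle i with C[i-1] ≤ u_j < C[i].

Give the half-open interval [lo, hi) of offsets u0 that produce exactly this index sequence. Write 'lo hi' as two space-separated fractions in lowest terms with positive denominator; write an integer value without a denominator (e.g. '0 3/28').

C = [1/7, 13/49, 16/49, 20/49, 22/49, 25/49, 4/7, 31/49, 39/49, 43/49, 1]
j=0 picked index 0: u0 ∈ [0, 1/7)
j=1 picked index 0: u0 ∈ [-1/11, 4/77)
j=2 picked index 1: u0 ∈ [-3/77, 45/539)
j=3 picked index 2: u0 ∈ [-4/539, 29/539)
j=4 picked index 4: u0 ∈ [24/539, 46/539)
j=5 picked index 5: u0 ∈ [-3/539, 30/539)
j=6 picked index 7: u0 ∈ [2/77, 47/539)
j=7 picked index 8: u0 ∈ [-2/539, 86/539)
j=8 picked index 8: u0 ∈ [-51/539, 37/539)
j=9 picked index 9: u0 ∈ [-12/539, 32/539)
j=10 picked index 10: u0 ∈ [-17/539, 1/11)
intersection: [24/539, 4/77)

24/539 4/77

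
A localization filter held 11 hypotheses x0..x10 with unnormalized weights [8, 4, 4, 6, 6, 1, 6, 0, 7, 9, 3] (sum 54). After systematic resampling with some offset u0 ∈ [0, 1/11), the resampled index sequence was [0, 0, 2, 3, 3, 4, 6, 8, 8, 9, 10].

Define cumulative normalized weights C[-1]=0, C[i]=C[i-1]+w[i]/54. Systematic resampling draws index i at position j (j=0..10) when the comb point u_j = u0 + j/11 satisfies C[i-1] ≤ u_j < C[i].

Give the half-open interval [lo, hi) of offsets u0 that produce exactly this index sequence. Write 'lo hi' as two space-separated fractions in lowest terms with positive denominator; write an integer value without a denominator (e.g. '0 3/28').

C = [4/27, 2/9, 8/27, 11/27, 14/27, 29/54, 35/54, 35/54, 7/9, 17/18, 1]
j=0 picked index 0: u0 ∈ [0, 4/27)
j=1 picked index 0: u0 ∈ [-1/11, 17/297)
j=2 picked index 2: u0 ∈ [4/99, 34/297)
j=3 picked index 3: u0 ∈ [7/297, 40/297)
j=4 picked index 3: u0 ∈ [-20/297, 13/297)
j=5 picked index 4: u0 ∈ [-14/297, 19/297)
j=6 picked index 6: u0 ∈ [-5/594, 61/594)
j=7 picked index 8: u0 ∈ [7/594, 14/99)
j=8 picked index 8: u0 ∈ [-47/594, 5/99)
j=9 picked index 9: u0 ∈ [-4/99, 25/198)
j=10 picked index 10: u0 ∈ [7/198, 1/11)
intersection: [4/99, 13/297)

4/99 13/297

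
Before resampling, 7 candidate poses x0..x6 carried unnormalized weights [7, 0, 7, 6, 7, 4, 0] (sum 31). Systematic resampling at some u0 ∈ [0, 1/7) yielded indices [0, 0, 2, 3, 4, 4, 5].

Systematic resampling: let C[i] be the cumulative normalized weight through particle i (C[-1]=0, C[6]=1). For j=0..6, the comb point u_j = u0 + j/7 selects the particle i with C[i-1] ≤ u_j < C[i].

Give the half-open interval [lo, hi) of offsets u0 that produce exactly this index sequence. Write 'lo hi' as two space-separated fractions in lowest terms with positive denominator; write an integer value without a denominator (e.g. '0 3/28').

16/217 18/217

C = [7/31, 7/31, 14/31, 20/31, 27/31, 1, 1]
j=0 picked index 0: u0 ∈ [0, 7/31)
j=1 picked index 0: u0 ∈ [-1/7, 18/217)
j=2 picked index 2: u0 ∈ [-13/217, 36/217)
j=3 picked index 3: u0 ∈ [5/217, 47/217)
j=4 picked index 4: u0 ∈ [16/217, 65/217)
j=5 picked index 4: u0 ∈ [-15/217, 34/217)
j=6 picked index 5: u0 ∈ [3/217, 1/7)
intersection: [16/217, 18/217)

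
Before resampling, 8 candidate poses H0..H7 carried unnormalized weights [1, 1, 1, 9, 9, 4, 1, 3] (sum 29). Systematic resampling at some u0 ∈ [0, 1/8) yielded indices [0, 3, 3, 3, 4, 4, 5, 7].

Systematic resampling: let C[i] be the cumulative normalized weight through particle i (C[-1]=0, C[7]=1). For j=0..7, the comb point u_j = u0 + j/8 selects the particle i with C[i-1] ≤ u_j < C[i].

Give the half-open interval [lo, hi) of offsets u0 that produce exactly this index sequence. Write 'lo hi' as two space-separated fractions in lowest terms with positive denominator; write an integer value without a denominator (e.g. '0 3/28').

5/232 1/29

C = [1/29, 2/29, 3/29, 12/29, 21/29, 25/29, 26/29, 1]
j=0 picked index 0: u0 ∈ [0, 1/29)
j=1 picked index 3: u0 ∈ [-5/232, 67/232)
j=2 picked index 3: u0 ∈ [-17/116, 19/116)
j=3 picked index 3: u0 ∈ [-63/232, 9/232)
j=4 picked index 4: u0 ∈ [-5/58, 13/58)
j=5 picked index 4: u0 ∈ [-49/232, 23/232)
j=6 picked index 5: u0 ∈ [-3/116, 13/116)
j=7 picked index 7: u0 ∈ [5/232, 1/8)
intersection: [5/232, 1/29)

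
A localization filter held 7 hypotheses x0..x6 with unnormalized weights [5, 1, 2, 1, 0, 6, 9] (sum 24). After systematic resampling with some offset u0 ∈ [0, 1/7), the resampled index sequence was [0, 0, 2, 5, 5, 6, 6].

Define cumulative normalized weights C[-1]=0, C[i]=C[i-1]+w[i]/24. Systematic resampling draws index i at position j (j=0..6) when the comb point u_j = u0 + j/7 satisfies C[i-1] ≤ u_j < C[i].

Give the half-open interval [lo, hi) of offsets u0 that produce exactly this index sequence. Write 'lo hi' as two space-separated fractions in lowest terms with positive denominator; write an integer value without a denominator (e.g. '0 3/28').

C = [5/24, 1/4, 1/3, 3/8, 3/8, 5/8, 1]
j=0 picked index 0: u0 ∈ [0, 5/24)
j=1 picked index 0: u0 ∈ [-1/7, 11/168)
j=2 picked index 2: u0 ∈ [-1/28, 1/21)
j=3 picked index 5: u0 ∈ [-3/56, 11/56)
j=4 picked index 5: u0 ∈ [-11/56, 3/56)
j=5 picked index 6: u0 ∈ [-5/56, 2/7)
j=6 picked index 6: u0 ∈ [-13/56, 1/7)
intersection: [0, 1/21)

0 1/21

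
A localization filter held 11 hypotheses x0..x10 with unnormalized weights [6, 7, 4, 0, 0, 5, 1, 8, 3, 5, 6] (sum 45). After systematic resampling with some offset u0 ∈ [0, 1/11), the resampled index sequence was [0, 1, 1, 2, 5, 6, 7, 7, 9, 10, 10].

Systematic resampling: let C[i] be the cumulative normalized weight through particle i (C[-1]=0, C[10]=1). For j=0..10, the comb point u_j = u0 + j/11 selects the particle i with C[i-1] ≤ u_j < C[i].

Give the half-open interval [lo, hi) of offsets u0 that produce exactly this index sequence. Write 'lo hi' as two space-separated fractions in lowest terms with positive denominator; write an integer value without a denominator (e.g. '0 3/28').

C = [2/15, 13/45, 17/45, 17/45, 17/45, 22/45, 23/45, 31/45, 34/45, 13/15, 1]
j=0 picked index 0: u0 ∈ [0, 2/15)
j=1 picked index 1: u0 ∈ [7/165, 98/495)
j=2 picked index 1: u0 ∈ [-8/165, 53/495)
j=3 picked index 2: u0 ∈ [8/495, 52/495)
j=4 picked index 5: u0 ∈ [7/495, 62/495)
j=5 picked index 6: u0 ∈ [17/495, 28/495)
j=6 picked index 7: u0 ∈ [-17/495, 71/495)
j=7 picked index 7: u0 ∈ [-62/495, 26/495)
j=8 picked index 9: u0 ∈ [14/495, 23/165)
j=9 picked index 10: u0 ∈ [8/165, 2/11)
j=10 picked index 10: u0 ∈ [-7/165, 1/11)
intersection: [8/165, 26/495)

8/165 26/495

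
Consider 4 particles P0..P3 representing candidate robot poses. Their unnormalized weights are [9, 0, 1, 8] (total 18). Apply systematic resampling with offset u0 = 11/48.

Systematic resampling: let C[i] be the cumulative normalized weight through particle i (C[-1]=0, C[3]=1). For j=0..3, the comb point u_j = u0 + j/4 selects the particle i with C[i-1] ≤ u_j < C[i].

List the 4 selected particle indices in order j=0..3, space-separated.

C = [1/2, 1/2, 5/9, 1]
j=0: u_0=11/48 ∈ [0, 1/2) → index 0
j=1: u_1=23/48 ∈ [0, 1/2) → index 0
j=2: u_2=35/48 ∈ [5/9, 1) → index 3
j=3: u_3=47/48 ∈ [5/9, 1) → index 3

0 0 3 3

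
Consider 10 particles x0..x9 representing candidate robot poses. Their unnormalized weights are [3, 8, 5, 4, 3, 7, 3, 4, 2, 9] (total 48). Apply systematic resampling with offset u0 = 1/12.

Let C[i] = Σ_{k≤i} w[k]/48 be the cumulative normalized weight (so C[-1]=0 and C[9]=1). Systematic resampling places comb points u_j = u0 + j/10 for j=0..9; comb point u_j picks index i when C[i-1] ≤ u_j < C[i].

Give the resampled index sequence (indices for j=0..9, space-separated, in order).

1 1 2 3 5 5 6 8 9 9

C = [1/16, 11/48, 1/3, 5/12, 23/48, 5/8, 11/16, 37/48, 13/16, 1]
j=0: u_0=1/12 ∈ [1/16, 11/48) → index 1
j=1: u_1=11/60 ∈ [1/16, 11/48) → index 1
j=2: u_2=17/60 ∈ [11/48, 1/3) → index 2
j=3: u_3=23/60 ∈ [1/3, 5/12) → index 3
j=4: u_4=29/60 ∈ [23/48, 5/8) → index 5
j=5: u_5=7/12 ∈ [23/48, 5/8) → index 5
j=6: u_6=41/60 ∈ [5/8, 11/16) → index 6
j=7: u_7=47/60 ∈ [37/48, 13/16) → index 8
j=8: u_8=53/60 ∈ [13/16, 1) → index 9
j=9: u_9=59/60 ∈ [13/16, 1) → index 9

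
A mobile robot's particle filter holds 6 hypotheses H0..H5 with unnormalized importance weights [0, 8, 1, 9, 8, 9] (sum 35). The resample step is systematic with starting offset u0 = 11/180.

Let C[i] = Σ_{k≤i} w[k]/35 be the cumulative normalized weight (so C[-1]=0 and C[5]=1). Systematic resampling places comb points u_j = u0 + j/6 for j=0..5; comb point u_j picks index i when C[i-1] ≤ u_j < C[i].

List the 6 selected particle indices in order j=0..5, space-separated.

C = [0, 8/35, 9/35, 18/35, 26/35, 1]
j=0: u_0=11/180 ∈ [0, 8/35) → index 1
j=1: u_1=41/180 ∈ [0, 8/35) → index 1
j=2: u_2=71/180 ∈ [9/35, 18/35) → index 3
j=3: u_3=101/180 ∈ [18/35, 26/35) → index 4
j=4: u_4=131/180 ∈ [18/35, 26/35) → index 4
j=5: u_5=161/180 ∈ [26/35, 1) → index 5

1 1 3 4 4 5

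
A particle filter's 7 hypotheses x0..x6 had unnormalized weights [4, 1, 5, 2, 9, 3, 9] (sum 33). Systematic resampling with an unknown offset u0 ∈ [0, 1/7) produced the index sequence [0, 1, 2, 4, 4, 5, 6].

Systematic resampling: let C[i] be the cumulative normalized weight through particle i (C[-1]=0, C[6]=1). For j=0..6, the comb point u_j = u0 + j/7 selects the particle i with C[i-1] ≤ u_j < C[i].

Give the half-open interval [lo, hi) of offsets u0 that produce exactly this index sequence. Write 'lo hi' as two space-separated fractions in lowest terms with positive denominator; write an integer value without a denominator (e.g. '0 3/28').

C = [4/33, 5/33, 10/33, 4/11, 7/11, 8/11, 1]
j=0 picked index 0: u0 ∈ [0, 4/33)
j=1 picked index 1: u0 ∈ [-5/231, 2/231)
j=2 picked index 2: u0 ∈ [-31/231, 4/231)
j=3 picked index 4: u0 ∈ [-5/77, 16/77)
j=4 picked index 4: u0 ∈ [-16/77, 5/77)
j=5 picked index 5: u0 ∈ [-6/77, 1/77)
j=6 picked index 6: u0 ∈ [-10/77, 1/7)
intersection: [0, 2/231)

0 2/231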